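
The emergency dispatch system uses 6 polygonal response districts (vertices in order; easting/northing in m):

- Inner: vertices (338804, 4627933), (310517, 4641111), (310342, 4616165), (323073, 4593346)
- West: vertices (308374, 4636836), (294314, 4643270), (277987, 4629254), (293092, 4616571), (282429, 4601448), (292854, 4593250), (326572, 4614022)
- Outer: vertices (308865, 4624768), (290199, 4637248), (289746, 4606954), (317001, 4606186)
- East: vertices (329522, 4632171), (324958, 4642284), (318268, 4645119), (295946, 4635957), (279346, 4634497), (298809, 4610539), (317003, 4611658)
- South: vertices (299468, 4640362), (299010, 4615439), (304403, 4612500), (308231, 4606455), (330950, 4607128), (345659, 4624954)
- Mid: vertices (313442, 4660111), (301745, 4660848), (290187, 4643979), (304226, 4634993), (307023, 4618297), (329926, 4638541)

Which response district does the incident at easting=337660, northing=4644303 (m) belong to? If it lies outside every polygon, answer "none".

none

Cast a ray rightward from (337660, 4644303). For each polygon, the edges (by vertex number in listed order) whose endpoints lie on opposite sides of northing = 4644303, where each meets that height, and whether that is right or left of the point:
Inner: no edge straddles that height → 0 crossings.
West: no edge straddles that height → 0 crossings.
Outer: no edge straddles that height → 0 crossings.
East: 2–3 at easting≈320193.6 (left), 3–4 at easting≈316279.9 (left) → 0 crossings.
South: no edge straddles that height → 0 crossings.
Mid: 2–3 at easting≈290409.0 (left), 6–1 at easting≈325522.6 (left) → 0 crossings.
All counts are even, so the point lies outside every listed polygon.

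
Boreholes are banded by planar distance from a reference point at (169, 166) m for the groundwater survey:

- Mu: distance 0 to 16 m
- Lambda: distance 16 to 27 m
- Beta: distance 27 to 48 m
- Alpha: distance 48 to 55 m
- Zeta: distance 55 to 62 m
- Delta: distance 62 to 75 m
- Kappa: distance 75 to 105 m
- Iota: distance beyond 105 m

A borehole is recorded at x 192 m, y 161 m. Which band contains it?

Lambda

Distance = √((192−169)² + (161−166)²) = √(529.000 + 25.000) = 23.537 m.
16 ≤ 23.537 < 27 → Lambda.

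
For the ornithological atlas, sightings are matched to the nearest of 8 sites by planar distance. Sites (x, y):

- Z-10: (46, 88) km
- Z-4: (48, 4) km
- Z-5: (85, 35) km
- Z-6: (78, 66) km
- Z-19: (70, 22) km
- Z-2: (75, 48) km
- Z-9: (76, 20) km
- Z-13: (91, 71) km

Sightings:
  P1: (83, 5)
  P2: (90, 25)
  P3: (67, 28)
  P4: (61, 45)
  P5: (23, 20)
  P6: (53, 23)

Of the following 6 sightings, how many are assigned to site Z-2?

1

P1 → Z-9
P2 → Z-5
P3 → Z-19
P4 → Z-2
P5 → Z-4
P6 → Z-19
1 of the 6 goes to Z-2.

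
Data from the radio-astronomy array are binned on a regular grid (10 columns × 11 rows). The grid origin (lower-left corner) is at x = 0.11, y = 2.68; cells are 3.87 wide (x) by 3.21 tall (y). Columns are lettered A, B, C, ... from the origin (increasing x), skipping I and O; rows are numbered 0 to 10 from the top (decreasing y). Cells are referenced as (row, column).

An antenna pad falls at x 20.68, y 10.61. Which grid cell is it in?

Column index: ⌊(20.68 − 0.11) / 3.87⌋ = ⌊5.315⌋ = 5 → column F
Row offset from origin: ⌊(10.61 − 2.68) / 3.21⌋ = ⌊2.470⌋ = 2 → row 8 (counted from top)

(8, F)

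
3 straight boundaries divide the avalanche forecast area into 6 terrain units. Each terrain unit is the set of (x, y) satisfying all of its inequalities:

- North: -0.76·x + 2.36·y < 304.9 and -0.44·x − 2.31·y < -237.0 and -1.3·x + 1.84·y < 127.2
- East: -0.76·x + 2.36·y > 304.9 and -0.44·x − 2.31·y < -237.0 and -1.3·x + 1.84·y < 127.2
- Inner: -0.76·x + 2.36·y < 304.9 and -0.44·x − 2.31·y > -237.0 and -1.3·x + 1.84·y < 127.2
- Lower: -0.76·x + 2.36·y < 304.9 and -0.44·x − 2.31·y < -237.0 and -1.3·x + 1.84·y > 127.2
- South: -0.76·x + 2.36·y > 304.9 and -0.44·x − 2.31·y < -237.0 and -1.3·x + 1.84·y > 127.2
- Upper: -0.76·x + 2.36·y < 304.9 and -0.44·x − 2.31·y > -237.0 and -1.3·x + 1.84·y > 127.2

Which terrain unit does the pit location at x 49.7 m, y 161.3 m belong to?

-0.76·49.7 + 2.36·161.3 = 342.896, which is > 304.9
-0.44·49.7 − 2.31·161.3 = -394.471, which is < -237.0
-1.3·49.7 + 1.84·161.3 = 232.182, which is > 127.2
This sign pattern matches South.

South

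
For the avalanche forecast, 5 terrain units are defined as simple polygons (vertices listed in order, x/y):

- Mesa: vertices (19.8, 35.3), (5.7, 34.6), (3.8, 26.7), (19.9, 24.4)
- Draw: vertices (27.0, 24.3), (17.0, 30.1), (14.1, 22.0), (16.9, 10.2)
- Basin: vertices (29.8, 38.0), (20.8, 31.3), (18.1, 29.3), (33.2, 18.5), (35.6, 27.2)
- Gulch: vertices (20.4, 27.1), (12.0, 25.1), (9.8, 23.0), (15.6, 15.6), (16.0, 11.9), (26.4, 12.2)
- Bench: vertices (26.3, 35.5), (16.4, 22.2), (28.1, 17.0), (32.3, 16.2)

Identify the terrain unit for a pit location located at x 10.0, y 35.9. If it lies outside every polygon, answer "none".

Cast a ray rightward from (10.0, 35.9). For each polygon, the edges (by vertex number in listed order) whose endpoints lie on opposite sides of y = 35.9, where each meets that height, and whether that is right or left of the point:
Mesa: no edge straddles that height → 0 crossings.
Draw: no edge straddles that height → 0 crossings.
Basin: 1–2 at x≈26.98 (right), 5–1 at x≈30.93 (right) → 2 crossings.
Gulch: no edge straddles that height → 0 crossings.
Bench: no edge straddles that height → 0 crossings.
All counts are even, so the point lies outside every listed polygon.

none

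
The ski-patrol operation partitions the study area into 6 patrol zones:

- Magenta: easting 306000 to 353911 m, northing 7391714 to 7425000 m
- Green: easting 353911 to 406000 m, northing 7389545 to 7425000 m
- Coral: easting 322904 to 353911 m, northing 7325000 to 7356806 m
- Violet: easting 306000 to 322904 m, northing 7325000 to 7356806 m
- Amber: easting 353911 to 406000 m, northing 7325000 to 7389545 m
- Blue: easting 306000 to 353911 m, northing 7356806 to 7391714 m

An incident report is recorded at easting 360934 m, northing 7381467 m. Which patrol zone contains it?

Amber

The point has easting = 360934 and northing = 7381467.
Only Amber satisfies 353911 ≤ easting ≤ 406000 and 7325000 ≤ northing ≤ 7389545.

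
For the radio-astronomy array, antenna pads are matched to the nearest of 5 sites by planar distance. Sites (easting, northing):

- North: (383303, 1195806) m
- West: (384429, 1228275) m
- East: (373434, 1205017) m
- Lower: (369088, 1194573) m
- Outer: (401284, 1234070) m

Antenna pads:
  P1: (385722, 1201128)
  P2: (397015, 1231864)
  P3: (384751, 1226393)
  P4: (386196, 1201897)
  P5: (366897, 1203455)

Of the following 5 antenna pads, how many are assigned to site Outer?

1

P1 → North
P2 → Outer
P3 → West
P4 → North
P5 → East
1 of the 5 goes to Outer.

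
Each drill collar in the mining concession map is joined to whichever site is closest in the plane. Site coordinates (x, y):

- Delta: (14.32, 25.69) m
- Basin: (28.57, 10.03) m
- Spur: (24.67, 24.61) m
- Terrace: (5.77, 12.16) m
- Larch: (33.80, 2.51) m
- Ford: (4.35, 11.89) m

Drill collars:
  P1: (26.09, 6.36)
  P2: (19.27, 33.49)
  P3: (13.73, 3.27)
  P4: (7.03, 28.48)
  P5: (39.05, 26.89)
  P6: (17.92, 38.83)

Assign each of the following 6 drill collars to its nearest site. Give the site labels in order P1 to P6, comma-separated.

Basin, Delta, Terrace, Delta, Spur, Delta

P1 → Basin (d²=19.62)
P2 → Delta (d²=85.34)
P3 → Terrace (d²=142.39)
P4 → Delta (d²=60.93)
P5 → Spur (d²=211.98)
P6 → Delta (d²=185.62)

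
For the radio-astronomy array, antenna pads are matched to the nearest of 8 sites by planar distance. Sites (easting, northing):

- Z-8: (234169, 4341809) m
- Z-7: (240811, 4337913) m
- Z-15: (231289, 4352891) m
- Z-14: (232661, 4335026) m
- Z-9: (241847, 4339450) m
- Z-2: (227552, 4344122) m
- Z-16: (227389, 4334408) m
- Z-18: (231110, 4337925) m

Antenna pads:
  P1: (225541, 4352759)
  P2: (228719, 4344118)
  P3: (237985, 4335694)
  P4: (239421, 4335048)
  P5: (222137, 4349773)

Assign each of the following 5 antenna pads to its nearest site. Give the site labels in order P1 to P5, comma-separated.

P1 → Z-15 (d²=33056928.00)
P2 → Z-2 (d²=1361905.00)
P3 → Z-7 (d²=12910237.00)
P4 → Z-7 (d²=10140325.00)
P5 → Z-2 (d²=61256026.00)

Z-15, Z-2, Z-7, Z-7, Z-2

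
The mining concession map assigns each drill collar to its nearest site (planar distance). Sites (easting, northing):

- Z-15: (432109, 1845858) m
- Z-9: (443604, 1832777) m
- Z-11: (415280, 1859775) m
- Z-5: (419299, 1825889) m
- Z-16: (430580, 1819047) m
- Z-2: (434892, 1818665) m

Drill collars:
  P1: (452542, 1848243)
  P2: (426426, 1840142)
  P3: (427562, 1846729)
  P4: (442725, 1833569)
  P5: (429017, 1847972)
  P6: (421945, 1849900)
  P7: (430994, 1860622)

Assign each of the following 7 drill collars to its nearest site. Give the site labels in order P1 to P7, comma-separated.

Z-9, Z-15, Z-15, Z-9, Z-15, Z-15, Z-15

P1 → Z-9 (d²=319085000.00)
P2 → Z-15 (d²=64969145.00)
P3 → Z-15 (d²=21433850.00)
P4 → Z-9 (d²=1399905.00)
P5 → Z-15 (d²=14029460.00)
P6 → Z-15 (d²=119644660.00)
P7 → Z-15 (d²=219218921.00)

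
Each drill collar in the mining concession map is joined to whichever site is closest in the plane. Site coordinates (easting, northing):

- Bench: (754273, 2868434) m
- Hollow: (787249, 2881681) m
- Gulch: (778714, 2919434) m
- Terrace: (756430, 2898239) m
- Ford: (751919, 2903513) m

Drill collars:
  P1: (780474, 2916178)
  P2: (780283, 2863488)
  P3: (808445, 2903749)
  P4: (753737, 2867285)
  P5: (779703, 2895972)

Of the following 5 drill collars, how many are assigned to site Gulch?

P1 → Gulch
P2 → Hollow
P3 → Hollow
P4 → Bench
P5 → Hollow
1 of the 5 goes to Gulch.

1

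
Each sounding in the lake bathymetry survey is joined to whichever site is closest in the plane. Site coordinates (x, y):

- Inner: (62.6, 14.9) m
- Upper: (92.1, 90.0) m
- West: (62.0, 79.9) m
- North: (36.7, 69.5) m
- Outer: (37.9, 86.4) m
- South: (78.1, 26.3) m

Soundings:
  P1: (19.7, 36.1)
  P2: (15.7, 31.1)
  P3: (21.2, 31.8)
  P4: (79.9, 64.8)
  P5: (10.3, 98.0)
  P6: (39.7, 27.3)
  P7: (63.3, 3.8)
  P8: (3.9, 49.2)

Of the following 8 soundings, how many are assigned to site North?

P1 → North
P2 → North
P3 → North
P4 → West
P5 → Outer
P6 → Inner
P7 → Inner
P8 → North
4 of the 8 go to North.

4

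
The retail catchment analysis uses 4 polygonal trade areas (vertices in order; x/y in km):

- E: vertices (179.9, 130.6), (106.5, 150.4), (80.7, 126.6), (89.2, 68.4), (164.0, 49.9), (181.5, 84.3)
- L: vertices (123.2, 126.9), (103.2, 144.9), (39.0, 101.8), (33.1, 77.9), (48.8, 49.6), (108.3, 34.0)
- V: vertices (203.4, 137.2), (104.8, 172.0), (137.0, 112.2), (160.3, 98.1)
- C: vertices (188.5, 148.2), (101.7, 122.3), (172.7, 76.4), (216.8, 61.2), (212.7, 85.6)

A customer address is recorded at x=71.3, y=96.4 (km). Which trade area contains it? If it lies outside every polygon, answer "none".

Cast a ray rightward from (71.3, 96.4). For each polygon, the edges (by vertex number in listed order) whose endpoints lie on opposite sides of y = 96.4, where each meets that height, and whether that is right or left of the point:
E: 3–4 at x≈85.11 (right), 6–1 at x≈181.08 (right) → 2 crossings.
L: 3–4 at x≈37.67 (left), 6–1 at x≈118.31 (right) → 1 crossing.
V: no edge straddles that height → 0 crossings.
C: 2–3 at x≈141.76 (right), 5–1 at x≈208.52 (right) → 2 crossings.
Only L has an odd count, so the point is inside L.

L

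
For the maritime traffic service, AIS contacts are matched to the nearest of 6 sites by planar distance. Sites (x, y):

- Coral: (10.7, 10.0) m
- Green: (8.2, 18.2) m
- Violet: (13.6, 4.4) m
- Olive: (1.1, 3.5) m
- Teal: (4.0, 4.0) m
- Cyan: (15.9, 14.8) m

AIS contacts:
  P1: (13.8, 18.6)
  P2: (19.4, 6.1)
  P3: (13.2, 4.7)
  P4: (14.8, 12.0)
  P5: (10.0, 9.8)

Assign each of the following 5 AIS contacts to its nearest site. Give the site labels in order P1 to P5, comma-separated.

Cyan, Violet, Violet, Cyan, Coral

P1 → Cyan (d²=18.85)
P2 → Violet (d²=36.53)
P3 → Violet (d²=0.25)
P4 → Cyan (d²=9.05)
P5 → Coral (d²=0.53)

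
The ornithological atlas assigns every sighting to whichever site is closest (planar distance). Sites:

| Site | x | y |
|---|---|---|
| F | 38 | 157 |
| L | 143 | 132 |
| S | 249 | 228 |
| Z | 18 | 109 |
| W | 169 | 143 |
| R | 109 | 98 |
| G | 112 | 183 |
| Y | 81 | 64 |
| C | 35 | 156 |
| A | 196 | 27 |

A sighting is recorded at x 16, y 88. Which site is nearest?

Z

Squared distances to each site:
F: 5245.000; L: 18065.000; S: 73889.000; Z: 445.000; W: 26434.000; R: 8749.000; G: 18241.000; Y: 4801.000; C: 4985.000; A: 36121.000.
Minimum at Z.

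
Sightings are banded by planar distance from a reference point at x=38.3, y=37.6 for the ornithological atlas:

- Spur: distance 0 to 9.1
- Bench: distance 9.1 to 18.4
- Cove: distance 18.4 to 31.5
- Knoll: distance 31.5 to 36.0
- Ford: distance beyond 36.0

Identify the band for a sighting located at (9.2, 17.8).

Knoll

Distance = √((9.2−38.3)² + (17.8−37.6)²) = √(846.810 + 392.040) = 35.197.
31.5 ≤ 35.197 < 36.0 → Knoll.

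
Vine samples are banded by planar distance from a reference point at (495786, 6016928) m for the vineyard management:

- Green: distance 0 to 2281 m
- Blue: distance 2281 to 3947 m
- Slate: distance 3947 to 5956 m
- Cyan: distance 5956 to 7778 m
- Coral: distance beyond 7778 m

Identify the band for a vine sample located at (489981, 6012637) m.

Cyan

Distance = √((489981−495786)² + (6012637−6016928)²) = √(33698025.000 + 18412681.000) = 7218.775 m.
5956 ≤ 7218.775 < 7778 → Cyan.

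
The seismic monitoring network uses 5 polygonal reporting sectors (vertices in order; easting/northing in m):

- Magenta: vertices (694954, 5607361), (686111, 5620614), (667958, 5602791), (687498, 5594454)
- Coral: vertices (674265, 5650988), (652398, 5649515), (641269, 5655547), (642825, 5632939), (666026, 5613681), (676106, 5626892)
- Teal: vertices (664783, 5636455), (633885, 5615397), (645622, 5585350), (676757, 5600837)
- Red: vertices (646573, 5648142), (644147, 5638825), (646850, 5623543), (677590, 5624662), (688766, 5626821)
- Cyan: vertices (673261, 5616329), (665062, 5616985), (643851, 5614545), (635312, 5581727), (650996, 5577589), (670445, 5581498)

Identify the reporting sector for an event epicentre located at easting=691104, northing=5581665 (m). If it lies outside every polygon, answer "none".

none

Cast a ray rightward from (691104, 5581665). For each polygon, the edges (by vertex number in listed order) whose endpoints lie on opposite sides of northing = 5581665, where each meets that height, and whether that is right or left of the point:
Magenta: no edge straddles that height → 0 crossings.
Coral: no edge straddles that height → 0 crossings.
Teal: no edge straddles that height → 0 crossings.
Red: no edge straddles that height → 0 crossings.
Cyan: 4–5 at easting≈635547.0 (left), 6–1 at easting≈670458.5 (left) → 0 crossings.
All counts are even, so the point lies outside every listed polygon.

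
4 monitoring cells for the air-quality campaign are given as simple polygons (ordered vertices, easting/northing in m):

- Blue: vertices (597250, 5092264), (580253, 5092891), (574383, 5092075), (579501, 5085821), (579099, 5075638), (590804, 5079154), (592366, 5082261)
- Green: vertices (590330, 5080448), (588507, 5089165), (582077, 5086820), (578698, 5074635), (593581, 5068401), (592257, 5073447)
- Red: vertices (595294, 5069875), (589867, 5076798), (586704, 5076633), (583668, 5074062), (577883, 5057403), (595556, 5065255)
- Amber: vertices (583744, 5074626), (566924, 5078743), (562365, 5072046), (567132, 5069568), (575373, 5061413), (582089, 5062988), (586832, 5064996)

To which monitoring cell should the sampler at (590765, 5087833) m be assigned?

Blue

Cast a ray rightward from (590765, 5087833). For each polygon, the edges (by vertex number in listed order) whose endpoints lie on opposite sides of northing = 5087833, where each meets that height, and whether that is right or left of the point:
Blue: 3–4 at easting≈577854.5 (left), 7–1 at easting≈595086.5 (right) → 1 crossing.
Green: 1–2 at easting≈588785.6 (left), 2–3 at easting≈584854.7 (left) → 0 crossings.
Red: no edge straddles that height → 0 crossings.
Amber: no edge straddles that height → 0 crossings.
Only Blue has an odd count, so the point is inside Blue.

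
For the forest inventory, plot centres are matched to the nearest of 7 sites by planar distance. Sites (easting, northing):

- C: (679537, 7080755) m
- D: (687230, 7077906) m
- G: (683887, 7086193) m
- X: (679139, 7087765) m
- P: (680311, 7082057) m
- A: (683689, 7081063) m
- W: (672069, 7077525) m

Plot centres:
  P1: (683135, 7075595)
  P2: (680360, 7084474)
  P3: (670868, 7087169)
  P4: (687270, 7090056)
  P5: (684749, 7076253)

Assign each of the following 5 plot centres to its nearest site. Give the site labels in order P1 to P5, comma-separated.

D, P, X, G, D

P1 → D (d²=22109746.00)
P2 → P (d²=5844290.00)
P3 → X (d²=68764657.00)
P4 → G (d²=26367458.00)
P5 → D (d²=8887770.00)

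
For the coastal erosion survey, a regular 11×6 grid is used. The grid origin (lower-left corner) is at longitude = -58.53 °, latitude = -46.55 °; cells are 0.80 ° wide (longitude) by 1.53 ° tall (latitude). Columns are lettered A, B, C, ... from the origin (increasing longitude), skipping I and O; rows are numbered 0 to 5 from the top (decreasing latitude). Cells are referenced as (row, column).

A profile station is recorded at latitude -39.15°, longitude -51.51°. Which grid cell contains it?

(1, J)

Column index: ⌊(-51.51 − -58.53) / 0.80⌋ = ⌊8.775⌋ = 8 → column J
Row offset from origin: ⌊(-39.15 − -46.55) / 1.53⌋ = ⌊4.837⌋ = 4 → row 1 (counted from top)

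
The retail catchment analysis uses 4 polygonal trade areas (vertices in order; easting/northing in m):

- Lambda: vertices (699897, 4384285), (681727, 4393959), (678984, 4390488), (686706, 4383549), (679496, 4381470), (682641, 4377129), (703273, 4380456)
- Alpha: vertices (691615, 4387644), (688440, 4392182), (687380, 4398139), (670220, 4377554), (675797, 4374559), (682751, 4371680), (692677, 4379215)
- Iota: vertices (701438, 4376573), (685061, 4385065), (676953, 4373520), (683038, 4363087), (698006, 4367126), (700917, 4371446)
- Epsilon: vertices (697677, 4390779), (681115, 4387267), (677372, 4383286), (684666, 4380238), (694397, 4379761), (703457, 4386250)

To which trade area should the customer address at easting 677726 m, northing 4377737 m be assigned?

Cast a ray rightward from (677726, 4377737). For each polygon, the edges (by vertex number in listed order) whose endpoints lie on opposite sides of northing = 4377737, where each meets that height, and whether that is right or left of the point:
Lambda: 5–6 at easting≈682200.5 (right), 6–7 at easting≈686411.4 (right) → 2 crossings.
Alpha: 3–4 at easting≈670372.6 (left), 6–7 at easting≈690730.0 (right) → 1 crossing.
Iota: 1–2 at easting≈699193.2 (right), 2–3 at easting≈679914.6 (right) → 2 crossings.
Epsilon: no edge straddles that height → 0 crossings.
Only Alpha has an odd count, so the point is inside Alpha.

Alpha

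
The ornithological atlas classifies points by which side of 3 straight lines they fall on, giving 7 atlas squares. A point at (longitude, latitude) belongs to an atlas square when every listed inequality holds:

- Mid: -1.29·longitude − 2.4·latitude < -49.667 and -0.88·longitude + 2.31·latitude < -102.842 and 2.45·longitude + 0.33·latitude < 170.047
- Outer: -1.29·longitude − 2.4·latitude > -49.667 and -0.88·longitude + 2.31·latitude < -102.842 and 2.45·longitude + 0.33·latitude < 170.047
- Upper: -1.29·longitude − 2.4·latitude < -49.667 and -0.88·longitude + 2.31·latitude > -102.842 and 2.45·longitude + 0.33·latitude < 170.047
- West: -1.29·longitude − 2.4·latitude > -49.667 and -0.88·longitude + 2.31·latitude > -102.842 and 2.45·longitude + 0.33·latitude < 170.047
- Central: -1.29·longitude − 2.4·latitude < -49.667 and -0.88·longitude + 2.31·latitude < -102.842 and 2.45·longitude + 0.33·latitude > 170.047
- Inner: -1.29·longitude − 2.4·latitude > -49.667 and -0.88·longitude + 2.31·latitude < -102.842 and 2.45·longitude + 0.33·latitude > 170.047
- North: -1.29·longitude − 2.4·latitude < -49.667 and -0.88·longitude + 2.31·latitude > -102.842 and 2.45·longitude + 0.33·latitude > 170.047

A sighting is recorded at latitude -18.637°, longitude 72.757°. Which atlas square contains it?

-1.29·72.757 − 2.4·-18.637 = -49.128, which is > -49.667
-0.88·72.757 + 2.31·-18.637 = -107.078, which is < -102.842
2.45·72.757 + 0.33·-18.637 = 172.104, which is > 170.047
This sign pattern matches Inner.

Inner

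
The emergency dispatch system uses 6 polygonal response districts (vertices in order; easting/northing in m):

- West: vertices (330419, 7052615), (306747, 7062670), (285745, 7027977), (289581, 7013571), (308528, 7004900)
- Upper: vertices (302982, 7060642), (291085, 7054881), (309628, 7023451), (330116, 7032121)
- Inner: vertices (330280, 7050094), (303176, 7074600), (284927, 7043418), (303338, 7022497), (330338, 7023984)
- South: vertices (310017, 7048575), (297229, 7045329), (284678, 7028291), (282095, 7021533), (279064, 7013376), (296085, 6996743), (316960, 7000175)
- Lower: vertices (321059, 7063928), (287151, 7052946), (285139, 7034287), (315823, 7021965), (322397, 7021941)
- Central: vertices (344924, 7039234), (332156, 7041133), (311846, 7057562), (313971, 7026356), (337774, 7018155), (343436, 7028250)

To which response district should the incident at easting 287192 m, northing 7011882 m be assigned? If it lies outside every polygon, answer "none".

Cast a ray rightward from (287192, 7011882). For each polygon, the edges (by vertex number in listed order) whose endpoints lie on opposite sides of northing = 7011882, where each meets that height, and whether that is right or left of the point:
West: 4–5 at easting≈293271.6 (right), 5–1 at easting≈311731.2 (right) → 2 crossings.
Upper: no edge straddles that height → 0 crossings.
Inner: no edge straddles that height → 0 crossings.
South: 5–6 at easting≈280592.9 (left), 7–1 at easting≈315280.6 (right) → 1 crossing.
Lower: no edge straddles that height → 0 crossings.
Central: no edge straddles that height → 0 crossings.
Only South has an odd count, so the point is inside South.

South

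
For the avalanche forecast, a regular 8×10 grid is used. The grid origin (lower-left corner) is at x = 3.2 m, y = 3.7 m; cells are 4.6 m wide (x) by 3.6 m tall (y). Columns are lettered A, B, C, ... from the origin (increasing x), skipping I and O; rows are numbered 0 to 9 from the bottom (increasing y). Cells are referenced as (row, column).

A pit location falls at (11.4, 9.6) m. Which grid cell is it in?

(1, B)

Column index: ⌊(11.4 − 3.2) / 4.6⌋ = ⌊1.783⌋ = 1 → column B
Row offset from origin: ⌊(9.6 − 3.7) / 3.6⌋ = ⌊1.639⌋ = 1 → row 1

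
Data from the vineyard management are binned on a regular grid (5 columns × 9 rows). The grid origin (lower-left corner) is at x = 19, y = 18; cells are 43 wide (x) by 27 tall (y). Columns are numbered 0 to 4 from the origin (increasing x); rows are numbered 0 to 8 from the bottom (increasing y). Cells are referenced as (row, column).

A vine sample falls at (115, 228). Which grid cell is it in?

Column index: ⌊(115 − 19) / 43⌋ = ⌊2.233⌋ = 2
Row offset from origin: ⌊(228 − 18) / 27⌋ = ⌊7.778⌋ = 7 → row 7

(7, 2)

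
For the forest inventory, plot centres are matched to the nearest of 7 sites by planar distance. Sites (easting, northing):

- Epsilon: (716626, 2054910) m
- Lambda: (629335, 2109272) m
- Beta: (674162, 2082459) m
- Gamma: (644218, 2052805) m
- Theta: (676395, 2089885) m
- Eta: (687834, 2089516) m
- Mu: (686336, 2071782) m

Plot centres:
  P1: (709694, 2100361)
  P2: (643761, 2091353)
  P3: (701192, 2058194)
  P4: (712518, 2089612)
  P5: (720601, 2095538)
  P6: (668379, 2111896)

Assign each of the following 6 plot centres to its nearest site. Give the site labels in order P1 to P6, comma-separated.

P1 → Eta (d²=595473625.00)
P2 → Lambda (d²=529200037.00)
P3 → Epsilon (d²=248993012.00)
P4 → Eta (d²=609309072.00)
P5 → Eta (d²=1109940773.00)
P6 → Theta (d²=548740377.00)

Eta, Lambda, Epsilon, Eta, Eta, Theta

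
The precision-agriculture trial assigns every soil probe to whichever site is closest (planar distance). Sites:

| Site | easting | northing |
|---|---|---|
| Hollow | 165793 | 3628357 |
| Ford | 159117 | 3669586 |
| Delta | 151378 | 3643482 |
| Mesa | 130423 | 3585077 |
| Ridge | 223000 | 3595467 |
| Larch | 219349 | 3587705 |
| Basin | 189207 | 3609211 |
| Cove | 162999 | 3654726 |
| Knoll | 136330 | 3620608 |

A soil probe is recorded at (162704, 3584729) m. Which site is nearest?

Mesa

Squared distances to each site:
Hollow: 1912944305.000; Ford: 7213577018.000; Delta: 3580193285.000; Mesa: 1042184065.000; Ridge: 3750912260.000; Larch: 3217512601.000; Basin: 1301777333.000; Cove: 4899667034.000; Knoll: 1982890517.000.
Minimum at Mesa.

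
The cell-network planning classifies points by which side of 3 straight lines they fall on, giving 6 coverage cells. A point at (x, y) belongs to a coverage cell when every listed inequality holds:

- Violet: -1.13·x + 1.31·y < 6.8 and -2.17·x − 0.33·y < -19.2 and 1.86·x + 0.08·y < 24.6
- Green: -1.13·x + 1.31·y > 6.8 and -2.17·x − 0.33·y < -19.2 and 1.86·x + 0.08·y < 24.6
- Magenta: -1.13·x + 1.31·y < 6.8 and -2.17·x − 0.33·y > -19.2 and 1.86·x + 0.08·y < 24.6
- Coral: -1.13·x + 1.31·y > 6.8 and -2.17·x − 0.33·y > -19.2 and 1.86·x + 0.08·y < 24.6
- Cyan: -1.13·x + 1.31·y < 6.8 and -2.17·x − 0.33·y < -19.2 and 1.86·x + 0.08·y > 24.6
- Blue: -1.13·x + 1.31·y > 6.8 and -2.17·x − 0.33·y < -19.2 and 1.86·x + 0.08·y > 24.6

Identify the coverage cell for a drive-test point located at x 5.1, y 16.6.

Coral

-1.13·5.1 + 1.31·16.6 = 15.983, which is > 6.8
-2.17·5.1 − 0.33·16.6 = -16.545, which is > -19.2
1.86·5.1 + 0.08·16.6 = 10.814, which is < 24.6
This sign pattern matches Coral.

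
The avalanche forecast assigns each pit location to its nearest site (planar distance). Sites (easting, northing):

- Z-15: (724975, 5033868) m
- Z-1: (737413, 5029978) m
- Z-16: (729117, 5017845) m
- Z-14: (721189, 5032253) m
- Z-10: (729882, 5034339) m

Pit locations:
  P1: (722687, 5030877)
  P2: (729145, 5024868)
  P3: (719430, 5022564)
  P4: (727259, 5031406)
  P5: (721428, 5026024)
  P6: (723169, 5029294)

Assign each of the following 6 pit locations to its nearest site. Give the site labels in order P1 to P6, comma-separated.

P1 → Z-14 (d²=4137380.00)
P2 → Z-16 (d²=49323313.00)
P3 → Z-14 (d²=96970802.00)
P4 → Z-15 (d²=11278100.00)
P5 → Z-14 (d²=38857562.00)
P6 → Z-14 (d²=12676081.00)

Z-14, Z-16, Z-14, Z-15, Z-14, Z-14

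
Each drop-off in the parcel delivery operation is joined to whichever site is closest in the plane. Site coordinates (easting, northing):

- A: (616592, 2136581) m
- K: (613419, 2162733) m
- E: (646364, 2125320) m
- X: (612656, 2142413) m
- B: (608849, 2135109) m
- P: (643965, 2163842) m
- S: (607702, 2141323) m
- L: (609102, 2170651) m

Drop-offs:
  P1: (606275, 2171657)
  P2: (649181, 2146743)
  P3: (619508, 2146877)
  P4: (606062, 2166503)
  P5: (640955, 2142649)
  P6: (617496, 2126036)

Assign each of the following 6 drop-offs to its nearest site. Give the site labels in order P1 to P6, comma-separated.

P1 → L (d²=9003965.00)
P2 → P (d²=319582457.00)
P3 → X (d²=66877200.00)
P4 → L (d²=26447504.00)
P5 → E (d²=329551522.00)
P6 → A (d²=112014241.00)

L, P, X, L, E, A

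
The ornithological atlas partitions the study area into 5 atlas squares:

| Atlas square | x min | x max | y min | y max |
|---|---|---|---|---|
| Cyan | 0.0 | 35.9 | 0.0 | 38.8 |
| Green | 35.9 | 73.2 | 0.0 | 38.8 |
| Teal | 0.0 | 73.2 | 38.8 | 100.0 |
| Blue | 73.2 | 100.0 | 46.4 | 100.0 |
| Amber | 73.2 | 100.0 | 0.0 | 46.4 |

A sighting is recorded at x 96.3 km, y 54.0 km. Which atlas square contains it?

The point has x = 96.3 and y = 54.0.
Only Blue satisfies 73.2 ≤ x ≤ 100.0 and 46.4 ≤ y ≤ 100.0.

Blue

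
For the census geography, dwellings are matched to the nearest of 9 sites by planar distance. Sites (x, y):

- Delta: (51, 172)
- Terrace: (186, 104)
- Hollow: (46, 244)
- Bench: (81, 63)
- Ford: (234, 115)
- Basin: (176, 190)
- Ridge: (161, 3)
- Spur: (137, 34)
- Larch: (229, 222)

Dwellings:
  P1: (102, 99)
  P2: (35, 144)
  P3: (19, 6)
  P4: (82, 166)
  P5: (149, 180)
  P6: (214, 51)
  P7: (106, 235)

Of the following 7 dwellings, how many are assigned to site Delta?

P1 → Bench
P2 → Delta
P3 → Bench
P4 → Delta
P5 → Basin
P6 → Terrace
P7 → Hollow
2 of the 7 go to Delta.

2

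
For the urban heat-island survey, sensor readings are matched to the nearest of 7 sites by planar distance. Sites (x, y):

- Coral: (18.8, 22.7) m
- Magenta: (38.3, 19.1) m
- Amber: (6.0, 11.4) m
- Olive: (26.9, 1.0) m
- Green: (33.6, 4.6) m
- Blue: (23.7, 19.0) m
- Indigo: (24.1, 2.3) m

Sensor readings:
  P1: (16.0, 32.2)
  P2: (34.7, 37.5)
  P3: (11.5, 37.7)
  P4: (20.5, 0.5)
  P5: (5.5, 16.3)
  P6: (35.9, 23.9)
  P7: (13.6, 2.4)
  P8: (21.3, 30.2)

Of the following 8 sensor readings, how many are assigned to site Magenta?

P1 → Coral
P2 → Magenta
P3 → Coral
P4 → Indigo
P5 → Amber
P6 → Magenta
P7 → Indigo
P8 → Coral
2 of the 8 go to Magenta.

2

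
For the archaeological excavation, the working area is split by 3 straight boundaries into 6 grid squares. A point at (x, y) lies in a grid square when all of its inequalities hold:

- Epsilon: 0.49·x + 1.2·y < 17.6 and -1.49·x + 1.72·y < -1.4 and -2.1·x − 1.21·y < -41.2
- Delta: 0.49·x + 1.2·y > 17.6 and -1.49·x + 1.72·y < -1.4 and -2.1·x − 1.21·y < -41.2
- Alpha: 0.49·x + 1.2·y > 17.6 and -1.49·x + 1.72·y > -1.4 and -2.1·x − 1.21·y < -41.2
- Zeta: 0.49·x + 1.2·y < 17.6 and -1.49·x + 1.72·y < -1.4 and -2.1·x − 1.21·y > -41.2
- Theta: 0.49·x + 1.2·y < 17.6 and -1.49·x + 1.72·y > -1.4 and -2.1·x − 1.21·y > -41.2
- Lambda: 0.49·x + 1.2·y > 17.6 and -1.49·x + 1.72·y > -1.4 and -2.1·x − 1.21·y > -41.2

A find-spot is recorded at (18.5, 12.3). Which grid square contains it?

Delta

0.49·18.5 + 1.2·12.3 = 23.825, which is > 17.6
-1.49·18.5 + 1.72·12.3 = -6.409, which is < -1.4
-2.1·18.5 − 1.21·12.3 = -53.733, which is < -41.2
This sign pattern matches Delta.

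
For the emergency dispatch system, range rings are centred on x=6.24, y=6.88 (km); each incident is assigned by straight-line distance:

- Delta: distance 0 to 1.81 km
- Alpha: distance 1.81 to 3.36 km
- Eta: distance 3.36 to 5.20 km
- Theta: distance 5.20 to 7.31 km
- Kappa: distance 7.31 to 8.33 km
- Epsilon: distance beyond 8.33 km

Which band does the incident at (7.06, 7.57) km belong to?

Distance = √((7.06−6.24)² + (7.57−6.88)²) = √(0.672 + 0.476) = 1.072 km.
0 ≤ 1.072 < 1.81 → Delta.

Delta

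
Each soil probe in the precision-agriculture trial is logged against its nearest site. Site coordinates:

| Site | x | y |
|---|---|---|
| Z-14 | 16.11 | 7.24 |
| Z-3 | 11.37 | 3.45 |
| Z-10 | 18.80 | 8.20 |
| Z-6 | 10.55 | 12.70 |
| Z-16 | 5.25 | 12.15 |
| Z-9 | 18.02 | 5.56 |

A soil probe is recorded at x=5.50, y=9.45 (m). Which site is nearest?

Squared distances to each site:
Z-14: 117.456; Z-3: 70.457; Z-10: 178.453; Z-6: 36.065; Z-16: 7.353; Z-9: 171.882.
Minimum at Z-16.

Z-16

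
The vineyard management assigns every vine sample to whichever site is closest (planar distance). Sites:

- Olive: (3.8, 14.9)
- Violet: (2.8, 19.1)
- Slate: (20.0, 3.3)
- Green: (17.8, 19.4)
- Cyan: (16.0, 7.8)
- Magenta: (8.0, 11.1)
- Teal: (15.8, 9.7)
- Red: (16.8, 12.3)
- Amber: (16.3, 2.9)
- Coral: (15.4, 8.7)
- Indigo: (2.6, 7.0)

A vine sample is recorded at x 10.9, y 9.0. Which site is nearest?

Magenta

Squared distances to each site:
Olive: 85.220; Violet: 167.620; Slate: 115.300; Green: 155.770; Cyan: 27.450; Magenta: 12.820; Teal: 24.500; Red: 45.700; Amber: 66.370; Coral: 20.340; Indigo: 72.890.
Minimum at Magenta.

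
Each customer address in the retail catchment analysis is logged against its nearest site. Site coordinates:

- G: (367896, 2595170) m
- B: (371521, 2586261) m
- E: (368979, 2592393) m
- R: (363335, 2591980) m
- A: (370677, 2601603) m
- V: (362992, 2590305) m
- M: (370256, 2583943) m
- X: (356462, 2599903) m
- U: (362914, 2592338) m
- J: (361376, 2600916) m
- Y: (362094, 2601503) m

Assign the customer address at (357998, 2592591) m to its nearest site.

Squared distances to each site:
G: 104621645.000; B: 222940429.000; E: 120621565.000; R: 28856890.000; A: 241973185.000; V: 30165832.000; M: 225046468.000; X: 55824640.000; U: 24231065.000; J: 80716509.000; Y: 96200960.000.
Minimum at U.

U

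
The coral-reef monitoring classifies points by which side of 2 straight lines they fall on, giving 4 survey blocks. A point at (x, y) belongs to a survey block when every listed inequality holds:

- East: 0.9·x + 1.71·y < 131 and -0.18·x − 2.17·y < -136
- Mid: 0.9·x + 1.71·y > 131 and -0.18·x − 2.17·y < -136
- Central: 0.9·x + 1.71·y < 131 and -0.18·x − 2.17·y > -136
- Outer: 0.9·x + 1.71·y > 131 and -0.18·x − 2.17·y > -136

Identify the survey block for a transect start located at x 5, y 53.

0.9·5 + 1.71·53 = 95.130, which is < 131
-0.18·5 − 2.17·53 = -115.910, which is > -136
This sign pattern matches Central.

Central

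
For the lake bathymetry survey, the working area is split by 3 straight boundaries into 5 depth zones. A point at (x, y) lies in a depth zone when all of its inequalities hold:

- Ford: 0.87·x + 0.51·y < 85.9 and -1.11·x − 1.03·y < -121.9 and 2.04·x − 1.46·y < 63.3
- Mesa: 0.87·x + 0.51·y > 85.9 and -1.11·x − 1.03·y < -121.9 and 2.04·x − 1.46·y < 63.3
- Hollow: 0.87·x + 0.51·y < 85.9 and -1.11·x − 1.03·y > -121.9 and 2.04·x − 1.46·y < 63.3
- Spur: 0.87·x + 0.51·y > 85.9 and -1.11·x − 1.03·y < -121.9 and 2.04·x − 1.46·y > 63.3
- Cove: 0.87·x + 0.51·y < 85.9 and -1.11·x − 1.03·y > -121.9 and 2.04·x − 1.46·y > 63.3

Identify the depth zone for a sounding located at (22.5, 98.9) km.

Ford

0.87·22.5 + 0.51·98.9 = 70.014, which is < 85.9
-1.11·22.5 − 1.03·98.9 = -126.842, which is < -121.9
2.04·22.5 − 1.46·98.9 = -98.494, which is < 63.3
This sign pattern matches Ford.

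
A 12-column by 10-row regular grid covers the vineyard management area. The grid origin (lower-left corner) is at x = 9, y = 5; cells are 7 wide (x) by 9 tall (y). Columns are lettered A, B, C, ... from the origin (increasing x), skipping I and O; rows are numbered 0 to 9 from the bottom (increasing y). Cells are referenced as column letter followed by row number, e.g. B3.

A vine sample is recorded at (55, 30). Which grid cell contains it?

Column index: ⌊(55 − 9) / 7⌋ = ⌊6.571⌋ = 6 → column G
Row offset from origin: ⌊(30 − 5) / 9⌋ = ⌊2.778⌋ = 2 → row 2

G2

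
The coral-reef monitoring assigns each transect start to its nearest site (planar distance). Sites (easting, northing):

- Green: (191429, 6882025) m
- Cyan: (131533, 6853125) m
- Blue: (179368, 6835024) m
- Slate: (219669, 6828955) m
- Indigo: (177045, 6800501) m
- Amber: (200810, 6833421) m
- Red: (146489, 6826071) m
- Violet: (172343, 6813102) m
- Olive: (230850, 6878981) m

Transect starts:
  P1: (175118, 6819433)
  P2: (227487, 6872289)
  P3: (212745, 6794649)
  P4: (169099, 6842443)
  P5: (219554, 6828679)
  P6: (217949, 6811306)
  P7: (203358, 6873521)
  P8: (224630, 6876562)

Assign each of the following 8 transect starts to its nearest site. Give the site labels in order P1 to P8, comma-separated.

P1 → Violet (d²=47782186.00)
P2 → Olive (d²=56092633.00)
P3 → Slate (d²=1224843412.00)
P4 → Blue (d²=160493922.00)
P5 → Slate (d²=89401.00)
P6 → Slate (d²=314445601.00)
P7 → Green (d²=214619057.00)
P8 → Olive (d²=44539961.00)

Violet, Olive, Slate, Blue, Slate, Slate, Green, Olive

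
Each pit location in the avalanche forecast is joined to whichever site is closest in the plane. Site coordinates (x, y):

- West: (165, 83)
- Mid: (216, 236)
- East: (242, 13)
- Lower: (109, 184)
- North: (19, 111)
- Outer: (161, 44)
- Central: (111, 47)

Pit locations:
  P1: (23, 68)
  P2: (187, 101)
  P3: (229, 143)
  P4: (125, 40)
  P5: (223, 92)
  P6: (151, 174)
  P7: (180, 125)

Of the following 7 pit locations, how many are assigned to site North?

P1 → North
P2 → West
P3 → West
P4 → Central
P5 → West
P6 → Lower
P7 → West
1 of the 7 goes to North.

1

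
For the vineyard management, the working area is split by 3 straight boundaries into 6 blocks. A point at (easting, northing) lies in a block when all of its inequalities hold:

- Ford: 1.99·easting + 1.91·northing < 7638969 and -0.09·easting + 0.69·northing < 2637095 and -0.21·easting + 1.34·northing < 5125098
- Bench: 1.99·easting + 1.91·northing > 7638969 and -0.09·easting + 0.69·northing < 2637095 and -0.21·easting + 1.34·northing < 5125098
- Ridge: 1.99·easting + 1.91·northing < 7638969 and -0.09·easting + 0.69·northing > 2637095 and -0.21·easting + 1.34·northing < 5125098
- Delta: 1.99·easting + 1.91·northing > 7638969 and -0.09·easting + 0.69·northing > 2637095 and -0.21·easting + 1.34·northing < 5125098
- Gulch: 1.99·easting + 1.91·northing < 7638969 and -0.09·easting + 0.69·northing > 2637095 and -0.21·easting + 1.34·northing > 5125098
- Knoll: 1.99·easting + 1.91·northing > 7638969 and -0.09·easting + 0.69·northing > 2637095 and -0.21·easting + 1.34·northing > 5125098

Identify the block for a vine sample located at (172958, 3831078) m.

1.99·172958 + 1.91·3831078 = 7661545.400, which is > 7638969
-0.09·172958 + 0.69·3831078 = 2627877.600, which is < 2637095
-0.21·172958 + 1.34·3831078 = 5097323.340, which is < 5125098
This sign pattern matches Bench.

Bench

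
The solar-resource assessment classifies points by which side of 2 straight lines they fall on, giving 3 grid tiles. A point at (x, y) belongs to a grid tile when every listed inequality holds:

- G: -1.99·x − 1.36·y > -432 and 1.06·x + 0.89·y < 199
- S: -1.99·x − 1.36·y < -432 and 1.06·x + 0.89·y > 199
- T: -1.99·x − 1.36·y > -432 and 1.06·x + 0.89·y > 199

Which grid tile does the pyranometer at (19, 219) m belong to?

T

-1.99·19 − 1.36·219 = -335.650, which is > -432
1.06·19 + 0.89·219 = 215.050, which is > 199
This sign pattern matches T.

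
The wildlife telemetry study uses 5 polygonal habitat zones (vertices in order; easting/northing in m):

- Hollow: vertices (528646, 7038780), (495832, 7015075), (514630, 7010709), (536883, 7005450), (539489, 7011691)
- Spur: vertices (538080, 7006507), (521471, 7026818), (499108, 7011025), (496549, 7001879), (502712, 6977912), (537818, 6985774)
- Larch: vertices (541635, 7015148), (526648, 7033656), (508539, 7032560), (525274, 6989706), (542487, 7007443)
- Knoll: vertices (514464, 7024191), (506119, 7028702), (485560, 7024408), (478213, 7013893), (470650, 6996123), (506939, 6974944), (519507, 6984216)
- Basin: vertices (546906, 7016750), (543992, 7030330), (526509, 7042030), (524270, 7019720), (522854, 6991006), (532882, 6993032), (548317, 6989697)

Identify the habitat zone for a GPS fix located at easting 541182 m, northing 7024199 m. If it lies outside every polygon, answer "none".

Basin

Cast a ray rightward from (541182, 7024199). For each polygon, the edges (by vertex number in listed order) whose endpoints lie on opposite sides of northing = 7024199, where each meets that height, and whether that is right or left of the point:
Hollow: 1–2 at easting≈508462.0 (left), 5–1 at easting≈534482.4 (left) → 0 crossings.
Spur: 1–2 at easting≈523612.6 (left), 2–3 at easting≈517762.5 (left) → 0 crossings.
Larch: 1–2 at easting≈534305.9 (left), 3–4 at easting≈511804.1 (left) → 0 crossings.
Knoll: 1–2 at easting≈514449.2 (left), 3–4 at easting≈485414.0 (left) → 0 crossings.
Basin: 1–2 at easting≈545307.6 (right), 3–4 at easting≈524719.5 (left) → 1 crossing.
Only Basin has an odd count, so the point is inside Basin.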